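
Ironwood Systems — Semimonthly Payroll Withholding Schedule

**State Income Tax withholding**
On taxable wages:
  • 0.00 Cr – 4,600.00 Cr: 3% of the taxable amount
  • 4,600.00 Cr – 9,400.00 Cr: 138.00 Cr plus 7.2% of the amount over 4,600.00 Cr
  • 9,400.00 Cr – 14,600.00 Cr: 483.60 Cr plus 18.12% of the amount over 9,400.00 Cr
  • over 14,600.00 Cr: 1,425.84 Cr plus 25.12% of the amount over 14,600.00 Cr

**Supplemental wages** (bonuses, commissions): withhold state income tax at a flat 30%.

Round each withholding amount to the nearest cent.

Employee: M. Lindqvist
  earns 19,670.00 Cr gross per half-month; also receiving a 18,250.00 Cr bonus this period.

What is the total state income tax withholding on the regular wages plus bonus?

8,174.42 Cr

State Income Tax: taxable = 19,670.00 Cr
  1,425.84 Cr + 25.12% × (19,670.00 Cr − 14,600.00 Cr) = 1,425.84 Cr + 25.12% × 5,070.00 Cr = 2,699.42 Cr
Supplemental (30% flat on bonus): 30% × 18,250.00 Cr = 5,475.00 Cr
Total state income tax: 2,699.42 Cr + 5,475.00 Cr = 8,174.42 Cr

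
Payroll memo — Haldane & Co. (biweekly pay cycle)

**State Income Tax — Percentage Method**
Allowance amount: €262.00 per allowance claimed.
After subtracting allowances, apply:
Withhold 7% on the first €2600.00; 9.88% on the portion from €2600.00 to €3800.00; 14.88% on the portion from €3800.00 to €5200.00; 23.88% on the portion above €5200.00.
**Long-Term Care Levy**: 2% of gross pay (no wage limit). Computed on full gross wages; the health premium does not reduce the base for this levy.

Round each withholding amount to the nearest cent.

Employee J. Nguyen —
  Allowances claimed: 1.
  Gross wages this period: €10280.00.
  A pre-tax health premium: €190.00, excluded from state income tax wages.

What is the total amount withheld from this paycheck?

€1819.65

State Income Tax: taxable = €10280.00 − €190.00 − 1×€262.00 = €9828.00
  €508.88 + 23.88% × (€9828.00 − €5200.00) = €508.88 + 23.88% × €4628.00 = €1614.05
Long-Term Care Levy: 2% × €10280.00 = €205.60
Total: €1614.05 + €205.60 = €1819.65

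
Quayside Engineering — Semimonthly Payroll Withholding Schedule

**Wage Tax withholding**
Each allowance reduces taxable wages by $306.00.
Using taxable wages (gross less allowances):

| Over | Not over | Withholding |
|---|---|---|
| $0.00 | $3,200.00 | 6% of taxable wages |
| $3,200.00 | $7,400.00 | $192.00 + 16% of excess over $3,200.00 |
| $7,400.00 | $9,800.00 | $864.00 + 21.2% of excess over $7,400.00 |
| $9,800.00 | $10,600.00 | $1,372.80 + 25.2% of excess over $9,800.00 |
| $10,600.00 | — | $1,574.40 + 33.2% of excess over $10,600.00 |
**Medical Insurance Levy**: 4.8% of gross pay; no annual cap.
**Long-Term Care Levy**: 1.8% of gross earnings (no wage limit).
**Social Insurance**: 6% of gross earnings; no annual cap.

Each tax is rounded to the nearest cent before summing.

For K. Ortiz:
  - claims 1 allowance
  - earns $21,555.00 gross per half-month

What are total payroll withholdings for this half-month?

Wage Tax: taxable = $21,555.00 − 1×$306.00 = $21,249.00
  $1,574.40 + 33.2% × ($21,249.00 − $10,600.00) = $1,574.40 + 33.2% × $10,649.00 = $5,109.87
Medical Insurance Levy: 4.8% × $21,555.00 = $1,034.64
Long-Term Care Levy: 1.8% × $21,555.00 = $387.99
Social Insurance: 6% × $21,555.00 = $1,293.30
Total: $5,109.87 + $1,034.64 + $387.99 + $1,293.30 = $7,825.80

$7,825.80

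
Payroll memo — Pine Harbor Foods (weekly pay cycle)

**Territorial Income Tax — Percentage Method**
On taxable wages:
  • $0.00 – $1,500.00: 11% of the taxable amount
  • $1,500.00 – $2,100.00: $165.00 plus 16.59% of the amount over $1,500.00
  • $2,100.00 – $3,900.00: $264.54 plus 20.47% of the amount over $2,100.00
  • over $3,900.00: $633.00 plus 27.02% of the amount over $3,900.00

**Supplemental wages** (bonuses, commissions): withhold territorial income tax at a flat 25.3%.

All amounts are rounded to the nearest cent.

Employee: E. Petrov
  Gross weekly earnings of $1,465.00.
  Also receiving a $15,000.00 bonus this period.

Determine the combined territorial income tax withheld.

$3,956.15

Territorial Income Tax: taxable = $1,465.00
  11% × $1,465.00 = $161.15
Supplemental (25.3% flat on bonus): 25.3% × $15,000.00 = $3,795.00
Total territorial income tax: $161.15 + $3,795.00 = $3,956.15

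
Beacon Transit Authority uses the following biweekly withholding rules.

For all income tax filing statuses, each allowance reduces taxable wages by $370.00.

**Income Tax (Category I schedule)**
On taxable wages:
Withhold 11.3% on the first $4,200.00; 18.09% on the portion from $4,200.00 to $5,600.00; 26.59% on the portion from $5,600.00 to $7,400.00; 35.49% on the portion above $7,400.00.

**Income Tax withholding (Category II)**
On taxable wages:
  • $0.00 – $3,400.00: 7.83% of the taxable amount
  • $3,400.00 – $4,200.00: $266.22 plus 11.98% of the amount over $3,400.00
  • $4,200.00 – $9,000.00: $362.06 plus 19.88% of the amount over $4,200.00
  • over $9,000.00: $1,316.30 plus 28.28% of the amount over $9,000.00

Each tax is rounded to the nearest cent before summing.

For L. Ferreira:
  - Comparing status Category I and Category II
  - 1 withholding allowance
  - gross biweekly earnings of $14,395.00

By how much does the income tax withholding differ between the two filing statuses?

$820.32

Income Tax (Category I): taxable = $14,395.00 − 1×$370.00 = $14,025.00
  $1,206.48 + 35.49% × ($14,025.00 − $7,400.00) = $1,206.48 + 35.49% × $6,625.00 = $3,557.69
Income Tax (Category II): taxable = $14,395.00 − 1×$370.00 = $14,025.00
  $1,316.30 + 28.28% × ($14,025.00 − $9,000.00) = $1,316.30 + 28.28% × $5,025.00 = $2,737.37
Difference: |$3,557.69 − $2,737.37| = $820.32 (higher under Category I)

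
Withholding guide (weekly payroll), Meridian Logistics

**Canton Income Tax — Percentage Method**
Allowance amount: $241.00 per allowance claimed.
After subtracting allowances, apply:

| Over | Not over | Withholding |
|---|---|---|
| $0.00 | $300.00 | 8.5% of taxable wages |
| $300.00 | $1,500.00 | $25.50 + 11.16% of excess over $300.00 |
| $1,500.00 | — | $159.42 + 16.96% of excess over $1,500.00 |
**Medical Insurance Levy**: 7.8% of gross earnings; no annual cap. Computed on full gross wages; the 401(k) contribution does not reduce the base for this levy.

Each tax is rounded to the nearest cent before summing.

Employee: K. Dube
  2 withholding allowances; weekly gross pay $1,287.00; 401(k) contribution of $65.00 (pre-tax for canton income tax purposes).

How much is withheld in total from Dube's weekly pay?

$174.99

Canton Income Tax: taxable = $1,287.00 − $65.00 − 2×$241.00 = $740.00
  $25.50 + 11.16% × ($740.00 − $300.00) = $25.50 + 11.16% × $440.00 = $74.60
Medical Insurance Levy: 7.8% × $1,287.00 = $100.39
Total: $74.60 + $100.39 = $174.99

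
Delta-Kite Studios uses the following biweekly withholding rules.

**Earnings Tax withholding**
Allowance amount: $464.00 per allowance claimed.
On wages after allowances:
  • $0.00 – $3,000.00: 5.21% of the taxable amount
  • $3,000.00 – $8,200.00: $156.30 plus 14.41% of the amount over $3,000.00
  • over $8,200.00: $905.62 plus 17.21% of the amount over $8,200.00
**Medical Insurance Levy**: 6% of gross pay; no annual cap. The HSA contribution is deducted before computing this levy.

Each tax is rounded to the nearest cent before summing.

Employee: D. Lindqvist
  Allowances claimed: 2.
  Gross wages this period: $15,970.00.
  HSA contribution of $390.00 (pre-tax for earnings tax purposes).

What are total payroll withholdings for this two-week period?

$2,950.81

Earnings Tax: taxable = $15,970.00 − $390.00 − 2×$464.00 = $14,652.00
  $905.62 + 17.21% × ($14,652.00 − $8,200.00) = $905.62 + 17.21% × $6,452.00 = $2,016.01
Medical Insurance Levy: 6% × $15,580.00 = $934.80
Total: $2,016.01 + $934.80 = $2,950.81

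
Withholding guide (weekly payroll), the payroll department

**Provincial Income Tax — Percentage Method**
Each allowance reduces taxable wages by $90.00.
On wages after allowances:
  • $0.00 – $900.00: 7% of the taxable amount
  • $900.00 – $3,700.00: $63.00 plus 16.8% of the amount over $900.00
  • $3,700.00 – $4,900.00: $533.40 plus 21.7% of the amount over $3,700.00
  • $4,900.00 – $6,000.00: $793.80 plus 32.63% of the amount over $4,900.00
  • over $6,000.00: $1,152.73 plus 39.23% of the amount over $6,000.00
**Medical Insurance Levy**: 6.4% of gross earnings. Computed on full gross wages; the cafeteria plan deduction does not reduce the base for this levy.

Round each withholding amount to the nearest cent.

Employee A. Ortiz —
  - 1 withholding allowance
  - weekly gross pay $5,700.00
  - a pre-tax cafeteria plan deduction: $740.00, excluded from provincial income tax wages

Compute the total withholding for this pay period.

$1,152.09

Provincial Income Tax: taxable = $5,700.00 − $740.00 − 1×$90.00 = $4,870.00
  $533.40 + 21.7% × ($4,870.00 − $3,700.00) = $533.40 + 21.7% × $1,170.00 = $787.29
Medical Insurance Levy: 6.4% × $5,700.00 = $364.80
Total: $787.29 + $364.80 = $1,152.09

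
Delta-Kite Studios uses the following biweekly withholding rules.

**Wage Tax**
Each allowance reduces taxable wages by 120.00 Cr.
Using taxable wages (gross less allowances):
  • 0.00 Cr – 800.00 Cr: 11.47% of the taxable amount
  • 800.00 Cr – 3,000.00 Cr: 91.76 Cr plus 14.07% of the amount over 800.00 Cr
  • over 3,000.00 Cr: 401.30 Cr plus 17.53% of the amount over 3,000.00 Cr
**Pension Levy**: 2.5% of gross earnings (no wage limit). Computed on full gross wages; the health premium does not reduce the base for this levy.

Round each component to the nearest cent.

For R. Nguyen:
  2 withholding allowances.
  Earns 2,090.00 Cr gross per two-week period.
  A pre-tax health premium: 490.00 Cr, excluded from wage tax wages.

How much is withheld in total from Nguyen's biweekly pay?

Wage Tax: taxable = 2,090.00 Cr − 490.00 Cr − 2×120.00 Cr = 1,360.00 Cr
  91.76 Cr + 14.07% × (1,360.00 Cr − 800.00 Cr) = 91.76 Cr + 14.07% × 560.00 Cr = 170.55 Cr
Pension Levy: 2.5% × 2,090.00 Cr = 52.25 Cr
Total: 170.55 Cr + 52.25 Cr = 222.80 Cr

222.80 Cr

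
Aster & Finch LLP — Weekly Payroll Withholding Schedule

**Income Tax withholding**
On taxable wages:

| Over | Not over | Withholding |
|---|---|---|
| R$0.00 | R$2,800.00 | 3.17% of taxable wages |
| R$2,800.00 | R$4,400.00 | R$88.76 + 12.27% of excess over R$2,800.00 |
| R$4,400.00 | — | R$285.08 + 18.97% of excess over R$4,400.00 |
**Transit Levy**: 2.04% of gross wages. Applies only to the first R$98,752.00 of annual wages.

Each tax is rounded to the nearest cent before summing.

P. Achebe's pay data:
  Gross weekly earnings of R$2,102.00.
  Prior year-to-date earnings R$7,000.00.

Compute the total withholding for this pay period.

R$109.51

Income Tax: taxable = R$2,102.00
  3.17% × R$2,102.00 = R$66.63
Transit Levy: 2.04% × R$2,102.00 = R$42.88
Total: R$66.63 + R$42.88 = R$109.51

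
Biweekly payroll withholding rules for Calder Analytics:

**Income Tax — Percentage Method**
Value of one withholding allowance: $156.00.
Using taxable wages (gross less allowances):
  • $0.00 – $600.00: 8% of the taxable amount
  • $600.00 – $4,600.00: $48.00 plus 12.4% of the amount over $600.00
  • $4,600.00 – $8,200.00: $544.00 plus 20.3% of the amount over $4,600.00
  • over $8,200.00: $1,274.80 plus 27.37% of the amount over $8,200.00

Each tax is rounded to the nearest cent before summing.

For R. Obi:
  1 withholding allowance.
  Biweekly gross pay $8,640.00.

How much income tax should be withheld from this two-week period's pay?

$1,352.53

Income Tax: taxable = $8,640.00 − 1×$156.00 = $8,484.00
  $1,274.80 + 27.37% × ($8,484.00 − $8,200.00) = $1,274.80 + 27.37% × $284.00 = $1,352.53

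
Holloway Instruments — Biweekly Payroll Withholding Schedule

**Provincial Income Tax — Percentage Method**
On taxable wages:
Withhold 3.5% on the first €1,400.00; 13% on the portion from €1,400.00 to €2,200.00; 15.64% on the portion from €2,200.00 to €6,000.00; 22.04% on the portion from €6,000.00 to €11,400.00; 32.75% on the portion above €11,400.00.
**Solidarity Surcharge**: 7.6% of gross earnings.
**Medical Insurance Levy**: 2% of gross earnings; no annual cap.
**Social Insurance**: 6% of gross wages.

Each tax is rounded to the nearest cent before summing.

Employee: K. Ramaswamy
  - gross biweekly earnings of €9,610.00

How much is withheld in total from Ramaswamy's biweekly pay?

€3,042.12

Provincial Income Tax: taxable = €9,610.00
  €747.32 + 22.04% × (€9,610.00 − €6,000.00) = €747.32 + 22.04% × €3,610.00 = €1,542.96
Solidarity Surcharge: 7.6% × €9,610.00 = €730.36
Medical Insurance Levy: 2% × €9,610.00 = €192.20
Social Insurance: 6% × €9,610.00 = €576.60
Total: €1,542.96 + €730.36 + €192.20 + €576.60 = €3,042.12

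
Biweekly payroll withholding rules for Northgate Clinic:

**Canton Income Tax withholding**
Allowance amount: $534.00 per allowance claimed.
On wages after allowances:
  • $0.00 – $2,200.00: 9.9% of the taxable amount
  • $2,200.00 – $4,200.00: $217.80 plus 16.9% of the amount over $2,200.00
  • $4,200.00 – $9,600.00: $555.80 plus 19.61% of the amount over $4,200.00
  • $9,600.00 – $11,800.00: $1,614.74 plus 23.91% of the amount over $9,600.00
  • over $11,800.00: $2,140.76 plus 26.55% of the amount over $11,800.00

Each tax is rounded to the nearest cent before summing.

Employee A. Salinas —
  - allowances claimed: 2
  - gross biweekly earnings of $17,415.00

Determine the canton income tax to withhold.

$3,347.99

Canton Income Tax: taxable = $17,415.00 − 2×$534.00 = $16,347.00
  $2,140.76 + 26.55% × ($16,347.00 − $11,800.00) = $2,140.76 + 26.55% × $4,547.00 = $3,347.99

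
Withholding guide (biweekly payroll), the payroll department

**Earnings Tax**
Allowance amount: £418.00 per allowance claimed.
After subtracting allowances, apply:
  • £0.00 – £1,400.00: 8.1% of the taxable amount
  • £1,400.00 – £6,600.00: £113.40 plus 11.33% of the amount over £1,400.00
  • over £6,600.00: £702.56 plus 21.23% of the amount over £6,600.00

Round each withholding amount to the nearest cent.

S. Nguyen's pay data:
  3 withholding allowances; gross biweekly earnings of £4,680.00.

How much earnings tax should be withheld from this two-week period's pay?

£342.95

Earnings Tax: taxable = £4,680.00 − 3×£418.00 = £3,426.00
  £113.40 + 11.33% × (£3,426.00 − £1,400.00) = £113.40 + 11.33% × £2,026.00 = £342.95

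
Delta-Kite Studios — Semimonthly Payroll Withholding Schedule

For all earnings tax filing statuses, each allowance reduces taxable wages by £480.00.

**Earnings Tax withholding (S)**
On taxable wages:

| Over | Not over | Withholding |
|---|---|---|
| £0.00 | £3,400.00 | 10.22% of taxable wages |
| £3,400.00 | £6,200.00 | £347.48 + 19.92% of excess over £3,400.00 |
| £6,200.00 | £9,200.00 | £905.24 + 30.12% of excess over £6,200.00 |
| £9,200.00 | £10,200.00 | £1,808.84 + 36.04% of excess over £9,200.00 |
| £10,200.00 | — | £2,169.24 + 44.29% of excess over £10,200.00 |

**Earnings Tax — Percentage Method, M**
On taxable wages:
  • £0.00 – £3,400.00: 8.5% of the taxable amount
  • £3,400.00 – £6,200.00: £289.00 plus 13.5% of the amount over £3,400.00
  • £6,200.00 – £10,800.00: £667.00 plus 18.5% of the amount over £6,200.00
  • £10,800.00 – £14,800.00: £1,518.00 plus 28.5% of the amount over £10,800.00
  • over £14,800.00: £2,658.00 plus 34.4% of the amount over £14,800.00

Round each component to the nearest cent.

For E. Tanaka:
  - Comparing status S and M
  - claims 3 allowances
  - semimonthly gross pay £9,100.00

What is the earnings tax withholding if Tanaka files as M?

£937.10

Earnings Tax (M): taxable = £9,100.00 − 3×£480.00 = £7,660.00
  £667.00 + 18.5% × (£7,660.00 − £6,200.00) = £667.00 + 18.5% × £1,460.00 = £937.10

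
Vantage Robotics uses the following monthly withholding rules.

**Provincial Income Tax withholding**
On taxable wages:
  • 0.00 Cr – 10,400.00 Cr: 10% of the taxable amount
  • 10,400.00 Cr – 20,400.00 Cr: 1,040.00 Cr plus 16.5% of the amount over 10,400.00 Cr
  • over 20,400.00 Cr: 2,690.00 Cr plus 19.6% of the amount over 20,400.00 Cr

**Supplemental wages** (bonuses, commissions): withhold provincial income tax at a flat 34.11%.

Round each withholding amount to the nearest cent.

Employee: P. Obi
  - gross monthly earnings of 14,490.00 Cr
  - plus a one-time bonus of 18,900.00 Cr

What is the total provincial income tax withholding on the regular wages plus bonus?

Provincial Income Tax: taxable = 14,490.00 Cr
  1,040.00 Cr + 16.5% × (14,490.00 Cr − 10,400.00 Cr) = 1,040.00 Cr + 16.5% × 4,090.00 Cr = 1,714.85 Cr
Supplemental (34.11% flat on bonus): 34.11% × 18,900.00 Cr = 6,446.79 Cr
Total provincial income tax: 1,714.85 Cr + 6,446.79 Cr = 8,161.64 Cr

8,161.64 Cr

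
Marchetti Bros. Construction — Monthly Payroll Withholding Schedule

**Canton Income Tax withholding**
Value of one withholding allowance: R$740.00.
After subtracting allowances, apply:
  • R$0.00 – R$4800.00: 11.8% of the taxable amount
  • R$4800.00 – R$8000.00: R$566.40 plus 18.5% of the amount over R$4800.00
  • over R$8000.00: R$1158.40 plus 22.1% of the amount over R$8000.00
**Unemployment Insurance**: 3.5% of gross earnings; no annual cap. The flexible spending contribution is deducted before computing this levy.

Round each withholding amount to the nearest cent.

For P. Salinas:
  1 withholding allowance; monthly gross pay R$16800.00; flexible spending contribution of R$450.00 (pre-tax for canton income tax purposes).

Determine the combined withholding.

R$3412.46

Canton Income Tax: taxable = R$16800.00 − R$450.00 − 1×R$740.00 = R$15610.00
  R$1158.40 + 22.1% × (R$15610.00 − R$8000.00) = R$1158.40 + 22.1% × R$7610.00 = R$2840.21
Unemployment Insurance: 3.5% × R$16350.00 = R$572.25
Total: R$2840.21 + R$572.25 = R$3412.46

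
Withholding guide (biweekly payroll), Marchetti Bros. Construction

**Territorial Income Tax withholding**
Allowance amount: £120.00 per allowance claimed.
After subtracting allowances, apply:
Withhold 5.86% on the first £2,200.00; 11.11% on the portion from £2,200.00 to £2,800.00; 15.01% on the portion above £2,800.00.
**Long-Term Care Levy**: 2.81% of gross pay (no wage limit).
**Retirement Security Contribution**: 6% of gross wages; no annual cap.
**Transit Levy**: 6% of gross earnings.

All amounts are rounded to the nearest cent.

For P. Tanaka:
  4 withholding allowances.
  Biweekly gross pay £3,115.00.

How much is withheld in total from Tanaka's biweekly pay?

£638.58

Territorial Income Tax: taxable = £3,115.00 − 4×£120.00 = £2,635.00
  £128.92 + 11.11% × (£2,635.00 − £2,200.00) = £128.92 + 11.11% × £435.00 = £177.25
Long-Term Care Levy: 2.81% × £3,115.00 = £87.53
Retirement Security Contribution: 6% × £3,115.00 = £186.90
Transit Levy: 6% × £3,115.00 = £186.90
Total: £177.25 + £87.53 + £186.90 + £186.90 = £638.58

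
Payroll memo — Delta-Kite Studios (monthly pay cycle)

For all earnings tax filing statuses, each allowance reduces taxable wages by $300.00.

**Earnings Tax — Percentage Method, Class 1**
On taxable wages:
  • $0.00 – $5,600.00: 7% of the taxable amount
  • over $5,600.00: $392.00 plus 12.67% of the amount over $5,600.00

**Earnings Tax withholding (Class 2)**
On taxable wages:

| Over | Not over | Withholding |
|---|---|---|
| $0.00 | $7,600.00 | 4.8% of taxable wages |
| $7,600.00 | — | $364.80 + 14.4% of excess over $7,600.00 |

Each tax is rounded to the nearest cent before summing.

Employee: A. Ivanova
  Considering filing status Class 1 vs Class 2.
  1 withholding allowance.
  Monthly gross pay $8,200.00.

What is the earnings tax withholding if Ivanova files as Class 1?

$683.41

Earnings Tax (Class 1): taxable = $8,200.00 − 1×$300.00 = $7,900.00
  $392.00 + 12.67% × ($7,900.00 − $5,600.00) = $392.00 + 12.67% × $2,300.00 = $683.41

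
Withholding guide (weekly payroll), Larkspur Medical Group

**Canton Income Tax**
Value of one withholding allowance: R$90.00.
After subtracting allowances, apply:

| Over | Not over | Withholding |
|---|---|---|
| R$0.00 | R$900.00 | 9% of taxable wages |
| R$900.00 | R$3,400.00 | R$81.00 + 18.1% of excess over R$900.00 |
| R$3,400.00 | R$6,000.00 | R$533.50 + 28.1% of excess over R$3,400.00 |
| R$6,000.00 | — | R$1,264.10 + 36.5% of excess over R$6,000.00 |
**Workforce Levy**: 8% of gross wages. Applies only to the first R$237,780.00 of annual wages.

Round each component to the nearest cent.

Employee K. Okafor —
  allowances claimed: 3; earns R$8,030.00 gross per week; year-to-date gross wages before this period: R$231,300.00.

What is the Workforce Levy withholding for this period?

R$518.40

Workforce Levy: cap R$237,780.00 − YTD R$231,300.00 = R$6,480.00 subject; 8% × R$6,480.00 = R$518.40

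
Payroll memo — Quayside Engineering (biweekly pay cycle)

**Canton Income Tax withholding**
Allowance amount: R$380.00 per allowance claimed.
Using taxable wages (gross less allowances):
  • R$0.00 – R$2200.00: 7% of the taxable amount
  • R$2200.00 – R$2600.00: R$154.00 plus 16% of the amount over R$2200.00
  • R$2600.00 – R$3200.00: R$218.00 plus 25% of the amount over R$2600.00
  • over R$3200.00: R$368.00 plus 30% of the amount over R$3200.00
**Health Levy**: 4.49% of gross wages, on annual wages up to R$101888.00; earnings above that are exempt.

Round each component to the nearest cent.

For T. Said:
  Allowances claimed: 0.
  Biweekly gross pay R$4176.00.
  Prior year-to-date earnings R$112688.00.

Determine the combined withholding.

R$660.80

Canton Income Tax: taxable = R$4176.00
  R$368.00 + 30% × (R$4176.00 − R$3200.00) = R$368.00 + 30% × R$976.00 = R$660.80
Health Levy: YTD R$112688.00 ≥ cap R$101888.00 → R$0.00
Total: R$660.80 + R$0.00 = R$660.80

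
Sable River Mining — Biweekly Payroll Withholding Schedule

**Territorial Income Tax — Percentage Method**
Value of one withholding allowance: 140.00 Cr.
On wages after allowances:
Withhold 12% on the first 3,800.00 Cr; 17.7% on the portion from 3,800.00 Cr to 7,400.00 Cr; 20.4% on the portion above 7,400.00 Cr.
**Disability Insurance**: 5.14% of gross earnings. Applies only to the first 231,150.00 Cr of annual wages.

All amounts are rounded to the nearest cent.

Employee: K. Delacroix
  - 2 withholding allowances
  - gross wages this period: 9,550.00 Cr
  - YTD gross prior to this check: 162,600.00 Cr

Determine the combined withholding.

1,965.55 Cr

Territorial Income Tax: taxable = 9,550.00 Cr − 2×140.00 Cr = 9,270.00 Cr
  1,093.20 Cr + 20.4% × (9,270.00 Cr − 7,400.00 Cr) = 1,093.20 Cr + 20.4% × 1,870.00 Cr = 1,474.68 Cr
Disability Insurance: 5.14% × 9,550.00 Cr = 490.87 Cr
Total: 1,474.68 Cr + 490.87 Cr = 1,965.55 Cr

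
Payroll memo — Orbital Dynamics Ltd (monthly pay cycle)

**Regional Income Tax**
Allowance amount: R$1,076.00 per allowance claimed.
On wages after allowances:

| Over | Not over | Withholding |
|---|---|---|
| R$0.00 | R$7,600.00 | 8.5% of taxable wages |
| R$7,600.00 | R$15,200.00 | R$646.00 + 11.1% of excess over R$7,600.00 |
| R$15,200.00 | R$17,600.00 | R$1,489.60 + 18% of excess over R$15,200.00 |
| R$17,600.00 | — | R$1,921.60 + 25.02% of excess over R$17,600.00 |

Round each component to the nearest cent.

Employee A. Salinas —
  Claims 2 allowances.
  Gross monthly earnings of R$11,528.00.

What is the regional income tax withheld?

R$843.14

Regional Income Tax: taxable = R$11,528.00 − 2×R$1,076.00 = R$9,376.00
  R$646.00 + 11.1% × (R$9,376.00 − R$7,600.00) = R$646.00 + 11.1% × R$1,776.00 = R$843.14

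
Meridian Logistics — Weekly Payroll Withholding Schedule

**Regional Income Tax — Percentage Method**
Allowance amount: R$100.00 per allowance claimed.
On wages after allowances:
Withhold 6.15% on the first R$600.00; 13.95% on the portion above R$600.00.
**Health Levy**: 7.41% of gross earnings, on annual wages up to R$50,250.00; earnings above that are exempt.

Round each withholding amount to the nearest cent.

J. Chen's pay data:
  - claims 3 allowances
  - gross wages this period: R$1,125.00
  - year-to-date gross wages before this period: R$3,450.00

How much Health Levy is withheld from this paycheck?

R$83.36

Health Levy: 7.41% × R$1,125.00 = R$83.36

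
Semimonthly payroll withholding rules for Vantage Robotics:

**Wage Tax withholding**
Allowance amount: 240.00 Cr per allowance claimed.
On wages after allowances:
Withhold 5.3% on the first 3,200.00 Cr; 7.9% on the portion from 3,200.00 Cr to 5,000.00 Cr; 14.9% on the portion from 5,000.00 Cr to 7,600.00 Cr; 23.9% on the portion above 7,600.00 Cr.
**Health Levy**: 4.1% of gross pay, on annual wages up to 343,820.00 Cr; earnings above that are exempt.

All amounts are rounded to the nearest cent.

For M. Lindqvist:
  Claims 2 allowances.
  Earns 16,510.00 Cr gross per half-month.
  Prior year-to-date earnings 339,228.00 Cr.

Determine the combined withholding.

Wage Tax: taxable = 16,510.00 Cr − 2×240.00 Cr = 16,030.00 Cr
  699.20 Cr + 23.9% × (16,030.00 Cr − 7,600.00 Cr) = 699.20 Cr + 23.9% × 8,430.00 Cr = 2,713.97 Cr
Health Levy: cap 343,820.00 Cr − YTD 339,228.00 Cr = 4,592.00 Cr subject; 4.1% × 4,592.00 Cr = 188.27 Cr
Total: 2,713.97 Cr + 188.27 Cr = 2,902.24 Cr

2,902.24 Cr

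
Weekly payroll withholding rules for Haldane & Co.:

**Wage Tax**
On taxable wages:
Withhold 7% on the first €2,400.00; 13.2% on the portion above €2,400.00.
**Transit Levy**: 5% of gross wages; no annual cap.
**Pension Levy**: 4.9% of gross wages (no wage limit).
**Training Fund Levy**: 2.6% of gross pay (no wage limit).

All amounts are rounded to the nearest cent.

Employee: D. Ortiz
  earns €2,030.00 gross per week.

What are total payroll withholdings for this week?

€395.85

Wage Tax: taxable = €2,030.00
  7% × €2,030.00 = €142.10
Transit Levy: 5% × €2,030.00 = €101.50
Pension Levy: 4.9% × €2,030.00 = €99.47
Training Fund Levy: 2.6% × €2,030.00 = €52.78
Total: €142.10 + €101.50 + €99.47 + €52.78 = €395.85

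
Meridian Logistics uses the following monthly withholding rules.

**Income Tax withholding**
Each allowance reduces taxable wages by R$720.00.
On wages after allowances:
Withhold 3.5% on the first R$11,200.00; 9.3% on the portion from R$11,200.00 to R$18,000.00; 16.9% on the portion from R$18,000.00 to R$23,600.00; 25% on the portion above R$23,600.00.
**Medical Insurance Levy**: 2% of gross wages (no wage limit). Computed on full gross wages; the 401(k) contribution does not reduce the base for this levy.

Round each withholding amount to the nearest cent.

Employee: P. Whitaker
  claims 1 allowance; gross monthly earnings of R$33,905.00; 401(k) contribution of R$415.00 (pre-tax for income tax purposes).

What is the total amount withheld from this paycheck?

Income Tax: taxable = R$33,905.00 − R$415.00 − 1×R$720.00 = R$32,770.00
  R$1,970.80 + 25% × (R$32,770.00 − R$23,600.00) = R$1,970.80 + 25% × R$9,170.00 = R$4,263.30
Medical Insurance Levy: 2% × R$33,905.00 = R$678.10
Total: R$4,263.30 + R$678.10 = R$4,941.40

R$4,941.40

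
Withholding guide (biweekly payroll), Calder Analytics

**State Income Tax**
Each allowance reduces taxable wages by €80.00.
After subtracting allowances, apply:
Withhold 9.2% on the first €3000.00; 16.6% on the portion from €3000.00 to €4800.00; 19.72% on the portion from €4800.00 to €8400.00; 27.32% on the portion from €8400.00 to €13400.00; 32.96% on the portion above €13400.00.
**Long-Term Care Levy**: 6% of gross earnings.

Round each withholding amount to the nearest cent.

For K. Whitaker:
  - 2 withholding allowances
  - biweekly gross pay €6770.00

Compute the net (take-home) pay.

State Income Tax: taxable = €6770.00 − 2×€80.00 = €6610.00
  €574.80 + 19.72% × (€6610.00 − €4800.00) = €574.80 + 19.72% × €1810.00 = €931.73
Long-Term Care Levy: 6% × €6770.00 = €406.20
Total withheld: €931.73 + €406.20 = €1337.93
Net pay: €6770.00 − €1337.93 = €5432.07

€5432.07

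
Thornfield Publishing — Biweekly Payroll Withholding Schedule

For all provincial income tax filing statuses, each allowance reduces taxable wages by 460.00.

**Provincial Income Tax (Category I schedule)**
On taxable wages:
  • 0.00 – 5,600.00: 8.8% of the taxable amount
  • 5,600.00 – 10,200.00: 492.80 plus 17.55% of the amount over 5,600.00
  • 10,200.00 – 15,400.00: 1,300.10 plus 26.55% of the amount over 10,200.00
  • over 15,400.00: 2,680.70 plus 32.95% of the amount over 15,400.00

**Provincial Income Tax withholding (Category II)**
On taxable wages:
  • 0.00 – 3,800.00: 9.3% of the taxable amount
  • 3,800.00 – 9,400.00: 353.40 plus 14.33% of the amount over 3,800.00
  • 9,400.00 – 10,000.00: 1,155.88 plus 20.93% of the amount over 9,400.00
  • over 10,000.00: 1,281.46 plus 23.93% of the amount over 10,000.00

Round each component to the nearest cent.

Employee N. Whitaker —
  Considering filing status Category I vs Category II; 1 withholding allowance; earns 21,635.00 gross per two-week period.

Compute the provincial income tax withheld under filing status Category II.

3,955.64

Provincial Income Tax (Category II): taxable = 21,635.00 − 1×460.00 = 21,175.00
  1,281.46 + 23.93% × (21,175.00 − 10,000.00) = 1,281.46 + 23.93% × 11,175.00 = 3,955.64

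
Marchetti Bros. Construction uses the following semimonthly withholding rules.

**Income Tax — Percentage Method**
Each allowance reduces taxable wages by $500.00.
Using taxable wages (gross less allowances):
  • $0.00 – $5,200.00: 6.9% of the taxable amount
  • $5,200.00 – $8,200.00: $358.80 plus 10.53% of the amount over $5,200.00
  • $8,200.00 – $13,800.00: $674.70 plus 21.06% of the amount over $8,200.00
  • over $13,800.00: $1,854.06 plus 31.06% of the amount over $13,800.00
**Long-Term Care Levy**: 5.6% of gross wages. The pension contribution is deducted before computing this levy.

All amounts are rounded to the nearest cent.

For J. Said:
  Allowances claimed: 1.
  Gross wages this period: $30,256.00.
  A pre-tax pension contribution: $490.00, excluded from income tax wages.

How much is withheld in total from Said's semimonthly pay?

$8,324.70

Income Tax: taxable = $30,256.00 − $490.00 − 1×$500.00 = $29,266.00
  $1,854.06 + 31.06% × ($29,266.00 − $13,800.00) = $1,854.06 + 31.06% × $15,466.00 = $6,657.80
Long-Term Care Levy: 5.6% × $29,766.00 = $1,666.90
Total: $6,657.80 + $1,666.90 = $8,324.70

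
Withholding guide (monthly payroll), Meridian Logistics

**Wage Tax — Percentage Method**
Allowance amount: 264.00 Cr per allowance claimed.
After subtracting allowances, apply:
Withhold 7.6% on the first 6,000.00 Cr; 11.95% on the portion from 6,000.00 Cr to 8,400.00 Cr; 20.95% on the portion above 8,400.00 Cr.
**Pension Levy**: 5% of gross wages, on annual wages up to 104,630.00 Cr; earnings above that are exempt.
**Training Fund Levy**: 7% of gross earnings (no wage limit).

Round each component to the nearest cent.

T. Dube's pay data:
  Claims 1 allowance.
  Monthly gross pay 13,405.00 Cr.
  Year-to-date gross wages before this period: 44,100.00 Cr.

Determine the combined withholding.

Wage Tax: taxable = 13,405.00 Cr − 1×264.00 Cr = 13,141.00 Cr
  742.80 Cr + 20.95% × (13,141.00 Cr − 8,400.00 Cr) = 742.80 Cr + 20.95% × 4,741.00 Cr = 1,736.04 Cr
Pension Levy: 5% × 13,405.00 Cr = 670.25 Cr
Training Fund Levy: 7% × 13,405.00 Cr = 938.35 Cr
Total: 1,736.04 Cr + 670.25 Cr + 938.35 Cr = 3,344.64 Cr

3,344.64 Cr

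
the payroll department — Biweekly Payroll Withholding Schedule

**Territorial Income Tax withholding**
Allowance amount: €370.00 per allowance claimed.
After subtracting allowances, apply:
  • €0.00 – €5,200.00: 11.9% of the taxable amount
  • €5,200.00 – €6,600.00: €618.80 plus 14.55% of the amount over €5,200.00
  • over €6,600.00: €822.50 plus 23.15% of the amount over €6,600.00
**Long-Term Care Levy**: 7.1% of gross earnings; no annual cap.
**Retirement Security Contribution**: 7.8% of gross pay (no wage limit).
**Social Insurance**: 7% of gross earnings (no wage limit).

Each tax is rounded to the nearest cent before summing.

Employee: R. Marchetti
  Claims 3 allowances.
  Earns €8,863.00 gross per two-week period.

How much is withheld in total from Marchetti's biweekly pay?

€3,030.41

Territorial Income Tax: taxable = €8,863.00 − 3×€370.00 = €7,753.00
  €822.50 + 23.15% × (€7,753.00 − €6,600.00) = €822.50 + 23.15% × €1,153.00 = €1,089.42
Long-Term Care Levy: 7.1% × €8,863.00 = €629.27
Retirement Security Contribution: 7.8% × €8,863.00 = €691.31
Social Insurance: 7% × €8,863.00 = €620.41
Total: €1,089.42 + €629.27 + €691.31 + €620.41 = €3,030.41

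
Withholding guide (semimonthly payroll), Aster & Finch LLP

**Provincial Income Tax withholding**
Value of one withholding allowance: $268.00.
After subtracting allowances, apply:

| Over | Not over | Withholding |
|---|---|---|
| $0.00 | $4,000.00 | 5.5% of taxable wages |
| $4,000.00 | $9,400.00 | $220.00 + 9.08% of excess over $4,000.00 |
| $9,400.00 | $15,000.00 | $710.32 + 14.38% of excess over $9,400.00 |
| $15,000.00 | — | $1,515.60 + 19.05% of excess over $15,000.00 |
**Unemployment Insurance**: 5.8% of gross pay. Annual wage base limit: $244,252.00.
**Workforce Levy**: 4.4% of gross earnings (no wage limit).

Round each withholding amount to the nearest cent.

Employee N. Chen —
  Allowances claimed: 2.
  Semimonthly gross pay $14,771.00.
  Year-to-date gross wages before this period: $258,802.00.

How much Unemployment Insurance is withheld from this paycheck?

Unemployment Insurance: YTD $258,802.00 ≥ cap $244,252.00 → $0.00

$0.00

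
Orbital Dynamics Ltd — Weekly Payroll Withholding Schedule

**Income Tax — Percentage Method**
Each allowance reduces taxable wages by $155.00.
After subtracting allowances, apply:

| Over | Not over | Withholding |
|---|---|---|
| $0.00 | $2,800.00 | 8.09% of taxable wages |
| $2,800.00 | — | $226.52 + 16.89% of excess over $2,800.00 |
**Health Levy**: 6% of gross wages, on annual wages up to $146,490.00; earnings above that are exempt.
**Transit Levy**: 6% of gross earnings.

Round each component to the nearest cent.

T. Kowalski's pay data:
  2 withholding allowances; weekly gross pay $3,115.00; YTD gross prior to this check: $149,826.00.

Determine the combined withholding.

$414.26

Income Tax: taxable = $3,115.00 − 2×$155.00 = $2,805.00
  $226.52 + 16.89% × ($2,805.00 − $2,800.00) = $226.52 + 16.89% × $5.00 = $227.36
Health Levy: YTD $149,826.00 ≥ cap $146,490.00 → $0.00
Transit Levy: 6% × $3,115.00 = $186.90
Total: $227.36 + $0.00 + $186.90 = $414.26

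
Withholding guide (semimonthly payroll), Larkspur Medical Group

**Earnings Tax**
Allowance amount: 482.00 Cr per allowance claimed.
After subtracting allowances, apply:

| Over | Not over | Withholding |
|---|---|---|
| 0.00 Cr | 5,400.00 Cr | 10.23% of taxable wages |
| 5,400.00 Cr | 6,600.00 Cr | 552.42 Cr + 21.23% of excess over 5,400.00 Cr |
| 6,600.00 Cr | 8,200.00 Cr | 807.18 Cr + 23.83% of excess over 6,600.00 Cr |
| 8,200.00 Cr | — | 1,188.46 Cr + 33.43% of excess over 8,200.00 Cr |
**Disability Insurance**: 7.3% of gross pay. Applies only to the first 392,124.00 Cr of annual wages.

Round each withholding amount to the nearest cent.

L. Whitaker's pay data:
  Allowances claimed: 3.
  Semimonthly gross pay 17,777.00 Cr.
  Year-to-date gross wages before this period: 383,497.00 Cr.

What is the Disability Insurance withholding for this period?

629.77 Cr

Disability Insurance: cap 392,124.00 Cr − YTD 383,497.00 Cr = 8,627.00 Cr subject; 7.3% × 8,627.00 Cr = 629.77 Cr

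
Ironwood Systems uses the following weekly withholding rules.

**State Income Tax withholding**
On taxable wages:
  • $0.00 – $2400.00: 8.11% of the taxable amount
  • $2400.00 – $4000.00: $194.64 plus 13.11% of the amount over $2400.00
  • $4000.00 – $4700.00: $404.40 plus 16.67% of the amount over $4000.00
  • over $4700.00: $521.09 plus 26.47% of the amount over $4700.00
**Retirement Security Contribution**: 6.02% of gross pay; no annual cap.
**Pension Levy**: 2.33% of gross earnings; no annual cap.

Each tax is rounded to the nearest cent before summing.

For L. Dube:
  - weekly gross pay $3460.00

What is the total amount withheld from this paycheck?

State Income Tax: taxable = $3460.00
  $194.64 + 13.11% × ($3460.00 − $2400.00) = $194.64 + 13.11% × $1060.00 = $333.61
Retirement Security Contribution: 6.02% × $3460.00 = $208.29
Pension Levy: 2.33% × $3460.00 = $80.62
Total: $333.61 + $208.29 + $80.62 = $622.52

$622.52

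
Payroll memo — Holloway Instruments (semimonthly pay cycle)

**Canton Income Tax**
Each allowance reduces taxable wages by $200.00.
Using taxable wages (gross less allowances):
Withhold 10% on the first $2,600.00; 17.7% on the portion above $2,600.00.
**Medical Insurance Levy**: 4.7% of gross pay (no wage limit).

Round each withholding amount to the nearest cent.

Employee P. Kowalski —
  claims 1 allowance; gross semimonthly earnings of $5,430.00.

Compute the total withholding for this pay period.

Canton Income Tax: taxable = $5,430.00 − 1×$200.00 = $5,230.00
  $260.00 + 17.7% × ($5,230.00 − $2,600.00) = $260.00 + 17.7% × $2,630.00 = $725.51
Medical Insurance Levy: 4.7% × $5,430.00 = $255.21
Total: $725.51 + $255.21 = $980.72

$980.72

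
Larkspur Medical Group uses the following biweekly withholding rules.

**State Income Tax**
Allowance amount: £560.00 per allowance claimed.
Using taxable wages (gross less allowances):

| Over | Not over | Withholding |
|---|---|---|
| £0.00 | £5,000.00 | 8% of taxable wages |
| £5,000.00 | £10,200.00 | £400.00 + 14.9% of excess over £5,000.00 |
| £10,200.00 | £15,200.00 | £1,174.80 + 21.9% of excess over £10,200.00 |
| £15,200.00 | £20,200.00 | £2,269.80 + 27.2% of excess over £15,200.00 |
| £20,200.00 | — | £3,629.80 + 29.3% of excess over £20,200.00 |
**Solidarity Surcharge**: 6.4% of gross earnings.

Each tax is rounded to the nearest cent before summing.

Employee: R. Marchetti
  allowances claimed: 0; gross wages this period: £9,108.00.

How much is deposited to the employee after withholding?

State Income Tax: taxable = £9,108.00
  £400.00 + 14.9% × (£9,108.00 − £5,000.00) = £400.00 + 14.9% × £4,108.00 = £1,012.09
Solidarity Surcharge: 6.4% × £9,108.00 = £582.91
Total withheld: £1,012.09 + £582.91 = £1,595.00
Net pay: £9,108.00 − £1,595.00 = £7,513.00

£7,513.00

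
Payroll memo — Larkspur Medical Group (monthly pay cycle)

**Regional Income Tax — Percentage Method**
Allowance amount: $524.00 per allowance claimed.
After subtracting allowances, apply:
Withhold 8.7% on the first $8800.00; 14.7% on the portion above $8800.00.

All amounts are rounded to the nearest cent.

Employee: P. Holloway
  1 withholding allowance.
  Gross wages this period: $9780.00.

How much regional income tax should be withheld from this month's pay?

Regional Income Tax: taxable = $9780.00 − 1×$524.00 = $9256.00
  $765.60 + 14.7% × ($9256.00 − $8800.00) = $765.60 + 14.7% × $456.00 = $832.63

$832.63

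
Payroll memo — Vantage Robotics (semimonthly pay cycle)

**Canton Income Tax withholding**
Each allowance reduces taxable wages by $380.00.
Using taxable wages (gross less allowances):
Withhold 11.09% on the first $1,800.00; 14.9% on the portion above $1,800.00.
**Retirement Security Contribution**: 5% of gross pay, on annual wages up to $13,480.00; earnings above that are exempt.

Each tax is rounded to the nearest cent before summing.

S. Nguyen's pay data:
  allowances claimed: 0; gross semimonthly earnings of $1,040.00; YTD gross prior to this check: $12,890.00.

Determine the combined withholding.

Canton Income Tax: taxable = $1,040.00
  11.09% × $1,040.00 = $115.34
Retirement Security Contribution: cap $13,480.00 − YTD $12,890.00 = $590.00 subject; 5% × $590.00 = $29.50
Total: $115.34 + $29.50 = $144.84

$144.84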